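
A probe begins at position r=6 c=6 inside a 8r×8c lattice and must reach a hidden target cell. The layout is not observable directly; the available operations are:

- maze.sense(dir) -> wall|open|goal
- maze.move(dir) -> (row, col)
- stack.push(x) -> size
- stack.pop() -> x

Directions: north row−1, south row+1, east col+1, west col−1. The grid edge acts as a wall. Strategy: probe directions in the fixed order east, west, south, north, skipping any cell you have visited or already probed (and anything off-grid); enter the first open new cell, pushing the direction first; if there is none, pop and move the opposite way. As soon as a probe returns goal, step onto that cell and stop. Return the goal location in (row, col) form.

;; 1. maze.sense(east) => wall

;; 2. maze.sense(west) => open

;; 3. stack.push(west) => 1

;; 4. maze.move(west) => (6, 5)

;; 5. maze.sense(west) => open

;; 6. stack.push(west) => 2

;; 7. maze.move(west) => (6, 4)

;; 8. maze.sense(west) => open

;; 9. stack.push(west) => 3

;; 10. maze.move(west) => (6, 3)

;; 11. maze.sense(west) => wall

;; 12. maze.sense(south) => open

;; 13. stack.push(south) => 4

;; 14. maze.move(south) => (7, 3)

;; 15. maze.sense(east) => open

;; 16. stack.push(east) => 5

;; 17. maze.move(east) => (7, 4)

;; 18. maze.sense(east) => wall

;; 19. stack.pop() => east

;; 20. maze.move(west) => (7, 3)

;; 21. maze.sense(west) => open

;; 22. stack.push(west) => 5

;; 23. maze.move(west) => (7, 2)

;; 24. maze.sense(west) => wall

;; 25. stack.pop() => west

;; 26. maze.move(east) => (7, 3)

;; 27. stack.pop() => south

;; 28. maze.move(north) => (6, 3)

;; 29. maze.sense(north) => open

;; 30. stack.push(north) => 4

;; 31. maze.move(north) => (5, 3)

;; 32. maze.sense(east) => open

;; 33. stack.push(east) => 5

;; 34. maze.move(east) => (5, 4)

;; 35. maze.sense(east) => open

;; 36. stack.push(east) => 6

;; 37. maze.move(east) => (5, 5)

;; 38. maze.sense(east) => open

;; 39. stack.push(east) => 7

;; 40. maze.move(east) => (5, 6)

;; 41. maze.sense(east) => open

;; 42. stack.push(east) => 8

;; 43. maze.move(east) => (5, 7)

;; 44. maze.sense(north) => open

;; 45. stack.push(north) => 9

;; 46. maze.move(north) => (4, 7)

;; 47. maze.sense(west) => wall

;; 48. maze.sense(north) => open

;; 49. stack.push(north) => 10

;; 50. maze.move(north) => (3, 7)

;; 51. maze.sense(west) => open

;; 52. stack.push(west) => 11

;; 53. maze.move(west) => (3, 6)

;; 54. maze.sense(west) => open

;; 55. stack.push(west) => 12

;; 56. maze.move(west) => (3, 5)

;; 57. maze.sense(west) => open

;; 58. stack.push(west) => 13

;; 59. maze.move(west) => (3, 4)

;; 60. maze.sense(west) => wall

;; 61. maze.sense(south) => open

;; 62. stack.push(south) => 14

;; 63. maze.move(south) => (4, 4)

;; 64. maze.sense(east) => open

;; 65. stack.push(east) => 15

;; 66. maze.move(east) => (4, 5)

;; 67. stack.pop() => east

;; 68. maze.move(west) => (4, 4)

;; 69. maze.sense(west) => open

;; 70. stack.push(west) => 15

;; 71. maze.move(west) => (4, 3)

;; 72. maze.sense(west) => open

;; 73. stack.push(west) => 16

;; 74. maze.move(west) => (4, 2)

;; 75. maze.sense(west) => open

;; 76. stack.push(west) => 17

;; 77. maze.move(west) => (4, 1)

;; 78. maze.sense(west) => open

;; 79. stack.push(west) => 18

;; 80. maze.move(west) => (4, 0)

;; 81. maze.sense(south) => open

;; 82. stack.push(south) => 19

;; 83. maze.move(south) => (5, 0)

;; 84. maze.sense(east) => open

;; 85. stack.push(east) => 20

;; 86. maze.move(east) => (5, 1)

;; 87. maze.sense(east) => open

;; 88. stack.push(east) => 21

;; 89. maze.move(east) => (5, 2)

;; 90. stack.pop() => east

;; 91. maze.move(west) => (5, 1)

;; 92. maze.sense(south) => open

;; 93. stack.push(south) => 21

;; 94. maze.move(south) => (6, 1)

;; 95. maze.sense(west) => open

;; 96. stack.push(west) => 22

;; 97. maze.move(west) => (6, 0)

;; 98. maze.sense(south) => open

;; 99. stack.push(south) => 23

;; 100. maze.move(south) => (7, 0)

;; 101. stack.pop() => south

;; 102. maze.move(north) => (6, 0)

;; 103. stack.pop() => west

;; 104. maze.move(east) => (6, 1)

;; 105. stack.pop() => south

;; 106. maze.move(north) => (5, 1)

;; 107. stack.pop() => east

;; 108. maze.move(west) => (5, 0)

;; 109. stack.pop() => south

;; 110. maze.move(north) => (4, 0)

;; 111. maze.sense(north) => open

;; 112. stack.push(north) => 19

;; 113. maze.move(north) => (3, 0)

;; 114. maze.sense(east) => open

;; 115. stack.push(east) => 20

;; 116. maze.move(east) => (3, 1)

;; 117. maze.sense(east) => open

;; 118. stack.push(east) => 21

;; 119. maze.move(east) => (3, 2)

;; 120. maze.sense(north) => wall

;; 121. stack.pop() => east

;; 122. maze.move(west) => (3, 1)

;; 123. maze.sense(north) => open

;; 124. stack.push(north) => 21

;; 125. maze.move(north) => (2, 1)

;; 126. maze.sense(west) => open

;; 127. stack.push(west) => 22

;; 128. maze.move(west) => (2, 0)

;; 129. maze.sense(north) => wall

;; 130. stack.pop() => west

;; 131. maze.move(east) => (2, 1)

;; 132. maze.sense(north) => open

;; 133. stack.push(north) => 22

;; 134. maze.move(north) => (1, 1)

;; 135. maze.sense(east) => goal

;; 136. maze.move(east) => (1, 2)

Answer: (1, 2)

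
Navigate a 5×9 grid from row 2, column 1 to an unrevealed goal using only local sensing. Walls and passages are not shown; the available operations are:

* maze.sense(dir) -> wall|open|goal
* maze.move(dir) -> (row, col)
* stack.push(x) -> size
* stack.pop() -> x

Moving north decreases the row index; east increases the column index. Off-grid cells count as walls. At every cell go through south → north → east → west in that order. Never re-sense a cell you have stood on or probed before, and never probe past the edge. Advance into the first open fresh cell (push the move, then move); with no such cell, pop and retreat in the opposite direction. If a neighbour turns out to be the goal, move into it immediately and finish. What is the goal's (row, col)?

% maze.sense dir→south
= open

% stack.push x→south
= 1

% maze.move dir→south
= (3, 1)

% maze.sense dir→south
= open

% stack.push x→south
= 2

% maze.move dir→south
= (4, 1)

% maze.sense dir→east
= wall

% maze.sense dir→west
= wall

% stack.pop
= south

% maze.move dir→north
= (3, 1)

% maze.sense dir→east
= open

% stack.push x→east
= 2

% maze.move dir→east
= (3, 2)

% maze.sense dir→north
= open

% stack.push x→north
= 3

% maze.move dir→north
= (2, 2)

% maze.sense dir→north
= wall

% maze.sense dir→east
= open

% stack.push x→east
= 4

% maze.move dir→east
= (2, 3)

% maze.sense dir→south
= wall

% maze.sense dir→north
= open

% stack.push x→north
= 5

% maze.move dir→north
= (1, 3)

% maze.sense dir→north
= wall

% maze.sense dir→east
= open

% stack.push x→east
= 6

% maze.move dir→east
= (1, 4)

% maze.sense dir→south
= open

% stack.push x→south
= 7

% maze.move dir→south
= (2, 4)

% maze.sense dir→south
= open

% stack.push x→south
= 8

% maze.move dir→south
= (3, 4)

% maze.sense dir→south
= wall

% maze.sense dir→east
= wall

% stack.pop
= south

% maze.move dir→north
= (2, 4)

% maze.sense dir→east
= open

% stack.push x→east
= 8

% maze.move dir→east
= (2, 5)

% maze.sense dir→north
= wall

% maze.sense dir→east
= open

% stack.push x→east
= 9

% maze.move dir→east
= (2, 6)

% maze.sense dir→south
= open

% stack.push x→south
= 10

% maze.move dir→south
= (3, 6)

% maze.sense dir→south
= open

% stack.push x→south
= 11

% maze.move dir→south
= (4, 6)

% maze.sense dir→east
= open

% stack.push x→east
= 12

% maze.move dir→east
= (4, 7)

% maze.sense dir→north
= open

% stack.push x→north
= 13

% maze.move dir→north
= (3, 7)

% maze.sense dir→north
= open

% stack.push x→north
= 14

% maze.move dir→north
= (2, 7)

% maze.sense dir→north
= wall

% maze.sense dir→east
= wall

% stack.pop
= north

% maze.move dir→south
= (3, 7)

% maze.sense dir→east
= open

% stack.push x→east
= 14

% maze.move dir→east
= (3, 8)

% maze.sense dir→south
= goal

% maze.move dir→south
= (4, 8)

Answer: (4, 8)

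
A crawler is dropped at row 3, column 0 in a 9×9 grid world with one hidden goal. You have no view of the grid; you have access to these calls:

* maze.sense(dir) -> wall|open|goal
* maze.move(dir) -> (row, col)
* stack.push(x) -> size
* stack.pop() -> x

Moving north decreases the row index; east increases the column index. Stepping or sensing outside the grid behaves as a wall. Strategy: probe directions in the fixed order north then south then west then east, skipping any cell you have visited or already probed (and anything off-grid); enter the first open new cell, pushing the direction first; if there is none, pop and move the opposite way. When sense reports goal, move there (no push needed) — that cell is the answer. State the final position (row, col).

CALL sense[north]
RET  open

CALL push[north]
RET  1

CALL move[north]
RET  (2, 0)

CALL sense[north]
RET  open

CALL push[north]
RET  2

CALL move[north]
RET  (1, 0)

CALL sense[north]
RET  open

CALL push[north]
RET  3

CALL move[north]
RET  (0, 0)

CALL sense[east]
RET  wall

CALL pop[]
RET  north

CALL move[south]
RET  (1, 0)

CALL sense[east]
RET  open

CALL push[east]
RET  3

CALL move[east]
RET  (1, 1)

CALL sense[south]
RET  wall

CALL sense[east]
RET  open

CALL push[east]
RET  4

CALL move[east]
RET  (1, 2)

CALL sense[north]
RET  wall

CALL sense[south]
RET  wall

CALL sense[east]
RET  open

CALL push[east]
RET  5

CALL move[east]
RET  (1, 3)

CALL sense[north]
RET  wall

CALL sense[south]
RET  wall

CALL sense[east]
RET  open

CALL push[east]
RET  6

CALL move[east]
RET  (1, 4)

CALL sense[north]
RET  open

CALL push[north]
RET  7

CALL move[north]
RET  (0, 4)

CALL sense[east]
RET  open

CALL push[east]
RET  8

CALL move[east]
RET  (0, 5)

CALL sense[south]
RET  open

CALL push[south]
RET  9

CALL move[south]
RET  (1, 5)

CALL sense[south]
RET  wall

CALL sense[east]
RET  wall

CALL pop[]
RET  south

CALL move[north]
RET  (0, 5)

CALL sense[east]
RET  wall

CALL pop[]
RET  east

CALL move[west]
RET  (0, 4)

CALL pop[]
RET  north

CALL move[south]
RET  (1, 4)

CALL sense[south]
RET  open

CALL push[south]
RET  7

CALL move[south]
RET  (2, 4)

CALL sense[south]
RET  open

CALL push[south]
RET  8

CALL move[south]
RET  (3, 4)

CALL sense[south]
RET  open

CALL push[south]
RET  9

CALL move[south]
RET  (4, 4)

CALL sense[south]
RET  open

CALL push[south]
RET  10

CALL move[south]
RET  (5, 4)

CALL sense[south]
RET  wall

CALL sense[west]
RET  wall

CALL sense[east]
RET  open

CALL push[east]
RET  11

CALL move[east]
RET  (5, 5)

CALL sense[north]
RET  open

CALL push[north]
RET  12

CALL move[north]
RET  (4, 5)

CALL sense[north]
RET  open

CALL push[north]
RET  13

CALL move[north]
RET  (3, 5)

CALL sense[east]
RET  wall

CALL pop[]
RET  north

CALL move[south]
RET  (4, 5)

CALL sense[east]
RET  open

CALL push[east]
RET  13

CALL move[east]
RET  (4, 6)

CALL sense[south]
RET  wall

CALL sense[east]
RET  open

CALL push[east]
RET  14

CALL move[east]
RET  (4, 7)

CALL sense[north]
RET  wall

CALL sense[south]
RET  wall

CALL sense[east]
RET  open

CALL push[east]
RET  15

CALL move[east]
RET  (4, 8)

CALL sense[north]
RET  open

CALL push[north]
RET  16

CALL move[north]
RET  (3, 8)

CALL sense[north]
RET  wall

CALL pop[]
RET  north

CALL move[south]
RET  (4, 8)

CALL sense[south]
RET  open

CALL push[south]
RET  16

CALL move[south]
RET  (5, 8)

CALL sense[south]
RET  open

CALL push[south]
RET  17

CALL move[south]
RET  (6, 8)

CALL sense[south]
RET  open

CALL push[south]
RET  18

CALL move[south]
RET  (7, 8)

CALL sense[south]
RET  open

CALL push[south]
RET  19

CALL move[south]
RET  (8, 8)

CALL sense[west]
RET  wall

CALL pop[]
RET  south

CALL move[north]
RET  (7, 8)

CALL sense[west]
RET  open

CALL push[west]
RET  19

CALL move[west]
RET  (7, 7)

CALL sense[north]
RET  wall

CALL sense[west]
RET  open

CALL push[west]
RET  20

CALL move[west]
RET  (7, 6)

CALL sense[north]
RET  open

CALL push[north]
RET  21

CALL move[north]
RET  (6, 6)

CALL sense[west]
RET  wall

CALL pop[]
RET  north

CALL move[south]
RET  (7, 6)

CALL sense[south]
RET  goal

CALL move[south]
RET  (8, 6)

Answer: (8, 6)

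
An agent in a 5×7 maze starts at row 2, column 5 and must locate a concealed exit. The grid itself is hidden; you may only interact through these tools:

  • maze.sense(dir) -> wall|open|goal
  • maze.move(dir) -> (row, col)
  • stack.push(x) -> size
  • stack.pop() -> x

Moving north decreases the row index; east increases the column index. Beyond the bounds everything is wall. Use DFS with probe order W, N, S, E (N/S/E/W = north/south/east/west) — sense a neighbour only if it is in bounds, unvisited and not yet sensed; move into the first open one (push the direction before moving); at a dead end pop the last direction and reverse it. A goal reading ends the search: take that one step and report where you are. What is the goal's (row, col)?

Invoking sense passing dir='west', : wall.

Next I call sense passing dir='north', → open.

I try push passing x='north', : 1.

Invoking move passing dir='north', giving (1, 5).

Then sense passing dir='west', giving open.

I invoke push passing x='west', — result: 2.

Using move passing dir='west', and get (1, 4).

Using sense passing dir='west', which returns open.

I use push passing x='west', : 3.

Now I run move passing dir='west', and see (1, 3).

Calling sense passing dir='west', → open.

I run push passing x='west', → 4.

Then move passing dir='west', giving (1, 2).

Calling sense passing dir='west', : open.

I call push passing x='west', giving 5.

I run move passing dir='west', and observe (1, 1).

Now I run sense passing dir='west', — result: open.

Invoking push passing x='west', giving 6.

I run move passing dir='west', and observe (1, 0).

I use sense passing dir='north', yielding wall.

I use sense passing dir='south', which returns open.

Then push passing x='south', — result: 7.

Next I call move passing dir='south', and see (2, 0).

I use sense passing dir='south', yielding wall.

Using sense passing dir='east', → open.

Then push passing x='east', and observe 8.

I run move passing dir='east', and get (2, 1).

Calling sense passing dir='south', and see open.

I use push passing x='south', : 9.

Using move passing dir='south', and get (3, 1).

Then sense passing dir='south', which returns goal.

Invoking move passing dir='south', → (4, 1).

Answer: (4, 1)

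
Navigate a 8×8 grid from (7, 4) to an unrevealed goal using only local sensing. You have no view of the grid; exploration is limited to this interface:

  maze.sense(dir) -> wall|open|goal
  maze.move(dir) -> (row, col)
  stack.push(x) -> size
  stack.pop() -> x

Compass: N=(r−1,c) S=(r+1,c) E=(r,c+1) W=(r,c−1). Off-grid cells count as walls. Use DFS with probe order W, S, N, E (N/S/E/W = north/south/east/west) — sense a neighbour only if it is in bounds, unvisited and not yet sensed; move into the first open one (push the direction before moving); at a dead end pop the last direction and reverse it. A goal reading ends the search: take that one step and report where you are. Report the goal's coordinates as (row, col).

-> sense(dir='west')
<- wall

-> sense(dir='north')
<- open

-> push(x='north')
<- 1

-> move(dir='north')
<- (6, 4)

-> sense(dir='west')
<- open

-> push(x='west')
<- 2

-> move(dir='west')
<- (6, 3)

-> sense(dir='west')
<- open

-> push(x='west')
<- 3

-> move(dir='west')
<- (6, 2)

-> sense(dir='west')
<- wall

-> sense(dir='south')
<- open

-> push(x='south')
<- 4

-> move(dir='south')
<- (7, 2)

-> sense(dir='west')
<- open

-> push(x='west')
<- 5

-> move(dir='west')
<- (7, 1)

-> sense(dir='west')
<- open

-> push(x='west')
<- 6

-> move(dir='west')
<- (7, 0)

-> sense(dir='north')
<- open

-> push(x='north')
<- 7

-> move(dir='north')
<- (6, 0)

-> sense(dir='north')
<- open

-> push(x='north')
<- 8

-> move(dir='north')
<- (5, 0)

-> sense(dir='north')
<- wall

-> sense(dir='east')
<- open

-> push(x='east')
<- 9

-> move(dir='east')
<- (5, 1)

-> sense(dir='north')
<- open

-> push(x='north')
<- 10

-> move(dir='north')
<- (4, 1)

-> sense(dir='north')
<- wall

-> sense(dir='east')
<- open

-> push(x='east')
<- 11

-> move(dir='east')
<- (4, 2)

-> sense(dir='south')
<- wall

-> sense(dir='north')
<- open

-> push(x='north')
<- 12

-> move(dir='north')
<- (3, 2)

-> sense(dir='north')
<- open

-> push(x='north')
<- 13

-> move(dir='north')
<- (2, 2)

-> sense(dir='west')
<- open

-> push(x='west')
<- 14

-> move(dir='west')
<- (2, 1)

-> sense(dir='west')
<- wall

-> sense(dir='north')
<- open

-> push(x='north')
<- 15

-> move(dir='north')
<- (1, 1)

-> sense(dir='west')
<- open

-> push(x='west')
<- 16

-> move(dir='west')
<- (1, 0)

-> sense(dir='north')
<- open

-> push(x='north')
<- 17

-> move(dir='north')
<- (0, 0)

-> sense(dir='east')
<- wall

-> pop()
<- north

-> move(dir='south')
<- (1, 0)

-> pop()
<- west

-> move(dir='east')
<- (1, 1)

-> sense(dir='east')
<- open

-> push(x='east')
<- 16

-> move(dir='east')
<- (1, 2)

-> sense(dir='north')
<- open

-> push(x='north')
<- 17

-> move(dir='north')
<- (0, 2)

-> sense(dir='east')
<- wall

-> pop()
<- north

-> move(dir='south')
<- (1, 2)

-> sense(dir='east')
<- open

-> push(x='east')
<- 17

-> move(dir='east')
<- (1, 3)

-> sense(dir='south')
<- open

-> push(x='south')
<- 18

-> move(dir='south')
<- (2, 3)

-> sense(dir='south')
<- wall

-> sense(dir='east')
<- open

-> push(x='east')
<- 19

-> move(dir='east')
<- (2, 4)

-> sense(dir='south')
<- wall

-> sense(dir='north')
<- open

-> push(x='north')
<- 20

-> move(dir='north')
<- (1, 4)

-> sense(dir='north')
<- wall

-> sense(dir='east')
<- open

-> push(x='east')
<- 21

-> move(dir='east')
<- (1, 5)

-> sense(dir='south')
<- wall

-> sense(dir='north')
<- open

-> push(x='north')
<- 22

-> move(dir='north')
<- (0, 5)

-> sense(dir='east')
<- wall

-> pop()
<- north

-> move(dir='south')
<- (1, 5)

-> sense(dir='east')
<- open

-> push(x='east')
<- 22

-> move(dir='east')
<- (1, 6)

-> sense(dir='south')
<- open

-> push(x='south')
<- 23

-> move(dir='south')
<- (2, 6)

-> sense(dir='south')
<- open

-> push(x='south')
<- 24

-> move(dir='south')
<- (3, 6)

-> sense(dir='west')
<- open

-> push(x='west')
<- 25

-> move(dir='west')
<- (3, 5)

-> sense(dir='south')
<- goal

-> move(dir='south')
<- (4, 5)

Answer: (4, 5)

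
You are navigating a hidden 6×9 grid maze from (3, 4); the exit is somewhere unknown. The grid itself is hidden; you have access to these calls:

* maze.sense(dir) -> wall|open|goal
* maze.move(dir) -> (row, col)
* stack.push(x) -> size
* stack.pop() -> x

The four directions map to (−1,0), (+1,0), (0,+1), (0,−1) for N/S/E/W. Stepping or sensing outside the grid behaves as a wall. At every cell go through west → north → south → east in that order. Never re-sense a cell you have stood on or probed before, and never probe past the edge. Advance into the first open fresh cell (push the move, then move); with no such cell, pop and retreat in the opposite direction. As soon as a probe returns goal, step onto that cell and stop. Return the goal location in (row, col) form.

→ maze.sense(west)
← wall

→ maze.sense(north)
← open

→ stack.push(north)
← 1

→ maze.move(north)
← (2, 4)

→ maze.sense(west)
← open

→ stack.push(west)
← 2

→ maze.move(west)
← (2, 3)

→ maze.sense(west)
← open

→ stack.push(west)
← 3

→ maze.move(west)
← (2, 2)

→ maze.sense(west)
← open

→ stack.push(west)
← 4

→ maze.move(west)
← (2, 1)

→ maze.sense(west)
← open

→ stack.push(west)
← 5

→ maze.move(west)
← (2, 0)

→ maze.sense(north)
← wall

→ maze.sense(south)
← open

→ stack.push(south)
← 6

→ maze.move(south)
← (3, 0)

→ maze.sense(south)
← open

→ stack.push(south)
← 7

→ maze.move(south)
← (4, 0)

→ maze.sense(south)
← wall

→ maze.sense(east)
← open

→ stack.push(east)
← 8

→ maze.move(east)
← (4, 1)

→ maze.sense(north)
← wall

→ maze.sense(south)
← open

→ stack.push(south)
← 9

→ maze.move(south)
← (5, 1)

→ maze.sense(east)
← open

→ stack.push(east)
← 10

→ maze.move(east)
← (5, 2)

→ maze.sense(north)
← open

→ stack.push(north)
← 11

→ maze.move(north)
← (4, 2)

→ maze.sense(north)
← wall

→ maze.sense(east)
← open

→ stack.push(east)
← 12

→ maze.move(east)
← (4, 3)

→ maze.sense(south)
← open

→ stack.push(south)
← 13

→ maze.move(south)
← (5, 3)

→ maze.sense(east)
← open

→ stack.push(east)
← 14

→ maze.move(east)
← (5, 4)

→ maze.sense(north)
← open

→ stack.push(north)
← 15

→ maze.move(north)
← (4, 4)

→ maze.sense(east)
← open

→ stack.push(east)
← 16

→ maze.move(east)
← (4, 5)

→ maze.sense(north)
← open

→ stack.push(north)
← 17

→ maze.move(north)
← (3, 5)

→ maze.sense(north)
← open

→ stack.push(north)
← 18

→ maze.move(north)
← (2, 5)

→ maze.sense(north)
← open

→ stack.push(north)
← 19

→ maze.move(north)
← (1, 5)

→ maze.sense(west)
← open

→ stack.push(west)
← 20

→ maze.move(west)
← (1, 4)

→ maze.sense(west)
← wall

→ maze.sense(north)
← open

→ stack.push(north)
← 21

→ maze.move(north)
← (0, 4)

→ maze.sense(west)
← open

→ stack.push(west)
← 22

→ maze.move(west)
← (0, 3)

→ maze.sense(west)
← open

→ stack.push(west)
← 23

→ maze.move(west)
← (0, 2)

→ maze.sense(west)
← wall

→ maze.sense(south)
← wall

→ stack.pop()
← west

→ maze.move(east)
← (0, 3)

→ stack.pop()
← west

→ maze.move(east)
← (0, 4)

→ maze.sense(east)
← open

→ stack.push(east)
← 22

→ maze.move(east)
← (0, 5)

→ maze.sense(east)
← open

→ stack.push(east)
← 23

→ maze.move(east)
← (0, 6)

→ maze.sense(south)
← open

→ stack.push(south)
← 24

→ maze.move(south)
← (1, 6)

→ maze.sense(south)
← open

→ stack.push(south)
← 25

→ maze.move(south)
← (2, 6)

→ maze.sense(south)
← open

→ stack.push(south)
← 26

→ maze.move(south)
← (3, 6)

→ maze.sense(south)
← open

→ stack.push(south)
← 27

→ maze.move(south)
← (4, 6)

→ maze.sense(south)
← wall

→ maze.sense(east)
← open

→ stack.push(east)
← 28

→ maze.move(east)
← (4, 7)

→ maze.sense(north)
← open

→ stack.push(north)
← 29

→ maze.move(north)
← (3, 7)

→ maze.sense(north)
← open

→ stack.push(north)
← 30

→ maze.move(north)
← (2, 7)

→ maze.sense(north)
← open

→ stack.push(north)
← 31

→ maze.move(north)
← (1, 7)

→ maze.sense(north)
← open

→ stack.push(north)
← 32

→ maze.move(north)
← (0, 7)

→ maze.sense(east)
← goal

→ maze.move(east)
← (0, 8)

Answer: (0, 8)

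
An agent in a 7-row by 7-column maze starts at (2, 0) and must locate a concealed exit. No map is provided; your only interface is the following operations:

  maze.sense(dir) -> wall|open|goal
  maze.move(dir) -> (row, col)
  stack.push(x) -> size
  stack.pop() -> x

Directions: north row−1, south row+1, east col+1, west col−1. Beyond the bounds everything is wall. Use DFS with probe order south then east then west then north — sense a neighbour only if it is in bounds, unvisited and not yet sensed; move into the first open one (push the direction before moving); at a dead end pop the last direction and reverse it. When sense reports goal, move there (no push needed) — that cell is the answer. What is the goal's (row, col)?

Calling maze.sense with dir: south, giving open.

Now I run stack.push with x: south, and get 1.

I run maze.move with dir: south, → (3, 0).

Invoking maze.sense with dir: south, → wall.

Using maze.sense with dir: east, : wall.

I try stack.pop, and get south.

Next I call maze.move with dir: north, and see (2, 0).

Invoking maze.sense with dir: east, — result: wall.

Now I run maze.sense with dir: north, yielding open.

Calling stack.push with x: north, — result: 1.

I invoke maze.move with dir: north, which returns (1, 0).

I use maze.sense with dir: east, giving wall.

Next I call maze.sense with dir: north, yielding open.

I try stack.push with x: north, and get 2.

I try maze.move with dir: north, giving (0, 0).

Next I call maze.sense with dir: east, — result: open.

I run stack.push with x: east, and see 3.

Invoking maze.move with dir: east, yielding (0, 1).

Next I call maze.sense with dir: east, : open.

Next I call stack.push with x: east, → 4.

I use maze.move with dir: east, : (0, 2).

I try maze.sense with dir: south, yielding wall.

Then maze.sense with dir: east, and observe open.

I run stack.push with x: east, and observe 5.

I invoke maze.move with dir: east, — result: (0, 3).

Now I run maze.sense with dir: south, and observe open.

Then stack.push with x: south, giving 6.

Next I call maze.move with dir: south, : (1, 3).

I invoke maze.sense with dir: south, which returns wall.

I call maze.sense with dir: east, and get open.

I run stack.push with x: east, giving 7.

Now I run maze.move with dir: east, : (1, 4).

Calling maze.sense with dir: south, which returns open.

I call stack.push with x: south, : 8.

I use maze.move with dir: south, and observe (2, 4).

I use maze.sense with dir: south, giving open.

Now I run stack.push with x: south, → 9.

Now I run maze.move with dir: south, and get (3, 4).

I invoke maze.sense with dir: south, giving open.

Calling stack.push with x: south, yielding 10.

Calling maze.move with dir: south, : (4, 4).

Next I call maze.sense with dir: south, : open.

Using stack.push with x: south, — result: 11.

Using maze.move with dir: south, giving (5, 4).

Calling maze.sense with dir: south, → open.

Now I run stack.push with x: south, giving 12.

Using maze.move with dir: south, : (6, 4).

Calling maze.sense with dir: east, : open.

Calling stack.push with x: east, → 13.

I invoke maze.move with dir: east, → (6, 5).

Next I call maze.sense with dir: east, — result: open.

Then stack.push with x: east, — result: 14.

I call maze.move with dir: east, and get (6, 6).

I try maze.sense with dir: north, — result: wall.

Now I run stack.pop, and see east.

Calling maze.move with dir: west, and see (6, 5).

Next I call maze.sense with dir: north, and observe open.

I invoke stack.push with x: north, — result: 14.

Calling maze.move with dir: north, yielding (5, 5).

I try maze.sense with dir: north, and observe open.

Calling stack.push with x: north, giving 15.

Calling maze.move with dir: north, : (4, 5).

Next I call maze.sense with dir: east, and get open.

I try stack.push with x: east, and get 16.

Invoking maze.move with dir: east, which returns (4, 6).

I try maze.sense with dir: north, giving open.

Using stack.push with x: north, and see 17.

I invoke maze.move with dir: north, yielding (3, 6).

Then maze.sense with dir: west, which returns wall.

I call maze.sense with dir: north, : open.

Next I call stack.push with x: north, → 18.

I run maze.move with dir: north, which returns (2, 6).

I call maze.sense with dir: west, giving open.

I use stack.push with x: west, — result: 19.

Next I call maze.move with dir: west, and get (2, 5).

Then maze.sense with dir: north, giving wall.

I try stack.pop(), and observe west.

Next I call maze.move with dir: east, which returns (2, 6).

Using maze.sense with dir: north, yielding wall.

I try stack.pop, and observe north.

I invoke maze.move with dir: south, → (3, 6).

I run stack.pop(), and get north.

I invoke maze.move with dir: south, which returns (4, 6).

I invoke stack.pop, giving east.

I invoke maze.move with dir: west, giving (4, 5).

Invoking stack.pop(), and get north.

I invoke maze.move with dir: south, and get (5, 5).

Calling stack.pop, and get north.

Calling maze.move with dir: south, : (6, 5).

I try stack.pop, — result: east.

Next I call maze.move with dir: west, and get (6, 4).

I run maze.sense with dir: west, and observe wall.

I call stack.pop, : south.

Now I run maze.move with dir: north, and observe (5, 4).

Invoking maze.sense with dir: west, and observe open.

Next I call stack.push with x: west, and get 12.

I run maze.move with dir: west, : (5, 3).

I use maze.sense with dir: west, yielding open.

I call stack.push with x: west, and observe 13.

Now I run maze.move with dir: west, and get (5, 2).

Invoking maze.sense with dir: south, yielding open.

Invoking stack.push with x: south, — result: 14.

I try maze.move with dir: south, : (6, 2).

I call maze.sense with dir: west, — result: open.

I invoke stack.push with x: west, which returns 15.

Next I call maze.move with dir: west, — result: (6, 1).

Now I run maze.sense with dir: west, and observe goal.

I use maze.move with dir: west, and see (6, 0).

Answer: (6, 0)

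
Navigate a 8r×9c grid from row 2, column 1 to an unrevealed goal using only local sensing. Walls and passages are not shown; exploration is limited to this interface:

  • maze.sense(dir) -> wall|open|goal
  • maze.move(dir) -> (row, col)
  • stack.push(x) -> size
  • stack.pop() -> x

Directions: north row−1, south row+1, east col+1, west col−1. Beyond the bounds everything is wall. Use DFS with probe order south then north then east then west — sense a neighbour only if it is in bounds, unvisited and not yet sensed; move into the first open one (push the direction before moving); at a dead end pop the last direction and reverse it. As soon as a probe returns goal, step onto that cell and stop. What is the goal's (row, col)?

! sense(south) => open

! push(south) => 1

! move(south) => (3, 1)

! sense(south) => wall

! sense(east) => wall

! sense(west) => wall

! pop() => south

! move(north) => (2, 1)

! sense(north) => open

! push(north) => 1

! move(north) => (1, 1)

! sense(north) => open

! push(north) => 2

! move(north) => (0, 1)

! sense(east) => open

! push(east) => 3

! move(east) => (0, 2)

! sense(south) => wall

! sense(east) => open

! push(east) => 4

! move(east) => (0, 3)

! sense(south) => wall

! sense(east) => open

! push(east) => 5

! move(east) => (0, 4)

! sense(south) => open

! push(south) => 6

! move(south) => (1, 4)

! sense(south) => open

! push(south) => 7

! move(south) => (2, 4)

! sense(south) => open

! push(south) => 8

! move(south) => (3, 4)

! sense(south) => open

! push(south) => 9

! move(south) => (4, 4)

! sense(south) => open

! push(south) => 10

! move(south) => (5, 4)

! sense(south) => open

! push(south) => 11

! move(south) => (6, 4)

! sense(south) => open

! push(south) => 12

! move(south) => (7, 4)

! sense(east) => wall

! sense(west) => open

! push(west) => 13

! move(west) => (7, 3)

! sense(north) => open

! push(north) => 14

! move(north) => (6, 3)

! sense(north) => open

! push(north) => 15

! move(north) => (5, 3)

! sense(north) => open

! push(north) => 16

! move(north) => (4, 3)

! sense(north) => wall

! sense(west) => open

! push(west) => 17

! move(west) => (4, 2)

! sense(south) => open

! push(south) => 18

! move(south) => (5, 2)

! sense(south) => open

! push(south) => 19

! move(south) => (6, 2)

! sense(south) => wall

! sense(west) => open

! push(west) => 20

! move(west) => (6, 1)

! sense(south) => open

! push(south) => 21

! move(south) => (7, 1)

! sense(west) => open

! push(west) => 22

! move(west) => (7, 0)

! sense(north) => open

! push(north) => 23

! move(north) => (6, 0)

! sense(north) => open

! push(north) => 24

! move(north) => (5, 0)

! sense(north) => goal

! move(north) => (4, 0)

Answer: (4, 0)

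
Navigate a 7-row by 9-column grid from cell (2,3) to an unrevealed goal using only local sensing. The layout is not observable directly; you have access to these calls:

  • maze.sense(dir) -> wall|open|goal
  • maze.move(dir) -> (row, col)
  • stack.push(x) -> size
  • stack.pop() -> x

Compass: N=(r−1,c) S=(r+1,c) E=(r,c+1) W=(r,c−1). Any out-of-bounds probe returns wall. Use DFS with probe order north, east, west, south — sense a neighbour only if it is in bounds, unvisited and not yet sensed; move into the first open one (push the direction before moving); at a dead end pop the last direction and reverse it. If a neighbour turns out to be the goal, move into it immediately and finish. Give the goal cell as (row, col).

> maze.sense dir→north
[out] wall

> maze.sense dir→east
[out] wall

> maze.sense dir→west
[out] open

> stack.push x→west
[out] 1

> maze.move dir→west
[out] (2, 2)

> maze.sense dir→north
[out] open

> stack.push x→north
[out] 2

> maze.move dir→north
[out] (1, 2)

> maze.sense dir→north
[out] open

> stack.push x→north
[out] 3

> maze.move dir→north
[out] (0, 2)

> maze.sense dir→east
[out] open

> stack.push x→east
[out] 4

> maze.move dir→east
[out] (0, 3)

> maze.sense dir→east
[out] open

> stack.push x→east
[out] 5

> maze.move dir→east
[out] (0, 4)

> maze.sense dir→east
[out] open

> stack.push x→east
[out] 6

> maze.move dir→east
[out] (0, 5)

> maze.sense dir→east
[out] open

> stack.push x→east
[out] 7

> maze.move dir→east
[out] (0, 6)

> maze.sense dir→east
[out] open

> stack.push x→east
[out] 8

> maze.move dir→east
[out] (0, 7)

> maze.sense dir→east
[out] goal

> maze.move dir→east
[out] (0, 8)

Answer: (0, 8)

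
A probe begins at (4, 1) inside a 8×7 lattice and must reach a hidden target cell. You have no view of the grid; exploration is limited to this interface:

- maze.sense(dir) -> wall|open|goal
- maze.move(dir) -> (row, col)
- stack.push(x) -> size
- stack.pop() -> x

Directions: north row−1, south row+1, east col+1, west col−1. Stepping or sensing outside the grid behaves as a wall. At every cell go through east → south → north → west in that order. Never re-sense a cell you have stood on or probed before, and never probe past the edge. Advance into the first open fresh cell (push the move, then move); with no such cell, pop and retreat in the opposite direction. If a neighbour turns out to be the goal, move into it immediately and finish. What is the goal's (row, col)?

# maze.sense(east) : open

# stack.push(east) : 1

# maze.move(east) : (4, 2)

# maze.sense(east) : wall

# maze.sense(south) : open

# stack.push(south) : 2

# maze.move(south) : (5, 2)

# maze.sense(east) : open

# stack.push(east) : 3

# maze.move(east) : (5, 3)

# maze.sense(east) : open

# stack.push(east) : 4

# maze.move(east) : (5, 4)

# maze.sense(east) : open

# stack.push(east) : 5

# maze.move(east) : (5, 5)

# maze.sense(east) : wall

# maze.sense(south) : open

# stack.push(south) : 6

# maze.move(south) : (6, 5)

# maze.sense(east) : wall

# maze.sense(south) : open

# stack.push(south) : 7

# maze.move(south) : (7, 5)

# maze.sense(east) : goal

# maze.move(east) : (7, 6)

Answer: (7, 6)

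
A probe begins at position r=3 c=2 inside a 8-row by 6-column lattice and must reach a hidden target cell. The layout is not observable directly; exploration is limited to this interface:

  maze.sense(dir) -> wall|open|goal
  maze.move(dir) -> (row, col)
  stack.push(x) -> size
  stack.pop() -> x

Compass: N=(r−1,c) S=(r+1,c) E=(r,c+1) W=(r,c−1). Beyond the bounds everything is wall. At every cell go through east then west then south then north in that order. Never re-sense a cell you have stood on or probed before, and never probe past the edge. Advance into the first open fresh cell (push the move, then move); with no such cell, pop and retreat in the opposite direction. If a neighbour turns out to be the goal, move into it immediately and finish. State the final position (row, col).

~$ maze.sense east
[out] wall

~$ maze.sense west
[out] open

~$ stack.push west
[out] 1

~$ maze.move west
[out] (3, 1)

~$ maze.sense west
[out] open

~$ stack.push west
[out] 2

~$ maze.move west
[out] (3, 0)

~$ maze.sense south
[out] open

~$ stack.push south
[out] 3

~$ maze.move south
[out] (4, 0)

~$ maze.sense east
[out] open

~$ stack.push east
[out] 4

~$ maze.move east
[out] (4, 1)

~$ maze.sense east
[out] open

~$ stack.push east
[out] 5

~$ maze.move east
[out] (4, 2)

~$ maze.sense east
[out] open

~$ stack.push east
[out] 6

~$ maze.move east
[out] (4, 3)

~$ maze.sense east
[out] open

~$ stack.push east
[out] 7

~$ maze.move east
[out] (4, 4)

~$ maze.sense east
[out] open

~$ stack.push east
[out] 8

~$ maze.move east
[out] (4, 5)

~$ maze.sense south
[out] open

~$ stack.push south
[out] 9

~$ maze.move south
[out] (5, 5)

~$ maze.sense west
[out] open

~$ stack.push west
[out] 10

~$ maze.move west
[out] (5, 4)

~$ maze.sense west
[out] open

~$ stack.push west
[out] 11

~$ maze.move west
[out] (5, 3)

~$ maze.sense west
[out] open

~$ stack.push west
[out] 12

~$ maze.move west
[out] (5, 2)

~$ maze.sense west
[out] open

~$ stack.push west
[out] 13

~$ maze.move west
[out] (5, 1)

~$ maze.sense west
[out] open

~$ stack.push west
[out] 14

~$ maze.move west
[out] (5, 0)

~$ maze.sense south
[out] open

~$ stack.push south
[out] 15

~$ maze.move south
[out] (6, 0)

~$ maze.sense east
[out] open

~$ stack.push east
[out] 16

~$ maze.move east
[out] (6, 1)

~$ maze.sense east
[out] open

~$ stack.push east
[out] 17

~$ maze.move east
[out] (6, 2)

~$ maze.sense east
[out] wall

~$ maze.sense south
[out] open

~$ stack.push south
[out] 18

~$ maze.move south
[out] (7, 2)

~$ maze.sense east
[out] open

~$ stack.push east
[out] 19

~$ maze.move east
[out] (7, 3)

~$ maze.sense east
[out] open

~$ stack.push east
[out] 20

~$ maze.move east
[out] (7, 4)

~$ maze.sense east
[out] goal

~$ maze.move east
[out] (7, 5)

Answer: (7, 5)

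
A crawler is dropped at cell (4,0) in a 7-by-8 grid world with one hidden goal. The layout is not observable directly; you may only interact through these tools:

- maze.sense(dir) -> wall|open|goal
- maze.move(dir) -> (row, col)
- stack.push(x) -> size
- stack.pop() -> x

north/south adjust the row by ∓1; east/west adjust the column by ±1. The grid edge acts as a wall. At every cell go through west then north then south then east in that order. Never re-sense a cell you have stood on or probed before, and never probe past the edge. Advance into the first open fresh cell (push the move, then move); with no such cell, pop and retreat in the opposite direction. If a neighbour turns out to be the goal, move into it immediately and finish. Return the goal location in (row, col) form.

I call sense(north), and observe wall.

I try sense(south), giving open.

Calling push(south), → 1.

I use move(south), : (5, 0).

I run sense(south), giving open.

Invoking push(south), → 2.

I invoke move(south), giving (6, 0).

I call sense(east), → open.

Calling push(east), and get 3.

I run move(east), giving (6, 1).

Then sense(north), and get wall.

Calling sense(east), and observe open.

Using push(east), and see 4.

Next I call move(east), which returns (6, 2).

Then sense(north), — result: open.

I try push(north), : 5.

Using move(north), giving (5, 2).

I use sense(north), : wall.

I try sense(east), : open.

I run push(east), yielding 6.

Calling move(east), giving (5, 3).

Calling sense(north), giving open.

I call push(north), giving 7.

I try move(north), : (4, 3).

I run sense(north), and observe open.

I try push(north), : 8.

Using move(north), which returns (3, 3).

I invoke sense(west), and observe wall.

I use sense(north), giving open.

Using push(north), and observe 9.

I use move(north), : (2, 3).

Then sense(west), : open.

Calling push(west), — result: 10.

I run move(west), — result: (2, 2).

Next I call sense(west), giving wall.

Calling sense(north), and observe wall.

I try pop(), and see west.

Then move(east), and observe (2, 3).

Using sense(north), → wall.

Using sense(east), yielding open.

Invoking push(east), and observe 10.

Now I run move(east), and observe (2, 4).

I run sense(north), yielding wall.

I run sense(south), — result: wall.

Next I call sense(east), and get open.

Calling push(east), : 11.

Invoking move(east), which returns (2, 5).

Next I call sense(north), — result: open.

I invoke push(north), and get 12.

Now I run move(north), giving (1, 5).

I use sense(north), giving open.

Then push(north), and get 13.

Using move(north), → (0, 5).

Then sense(west), which returns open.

I invoke push(west), yielding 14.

Invoking move(west), and see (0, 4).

Calling sense(west), and get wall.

I try pop, and see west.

I try move(east), giving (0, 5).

I invoke sense(east), which returns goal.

Invoking move(east), — result: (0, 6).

Answer: (0, 6)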